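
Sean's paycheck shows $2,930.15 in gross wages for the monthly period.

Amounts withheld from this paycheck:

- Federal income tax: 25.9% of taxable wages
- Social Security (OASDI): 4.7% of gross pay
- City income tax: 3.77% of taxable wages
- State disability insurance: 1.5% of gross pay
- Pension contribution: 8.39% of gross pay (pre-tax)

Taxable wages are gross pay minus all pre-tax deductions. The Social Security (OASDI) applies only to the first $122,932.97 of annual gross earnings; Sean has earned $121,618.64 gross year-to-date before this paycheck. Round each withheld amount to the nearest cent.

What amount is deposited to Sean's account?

Pension contribution: $2,930.15 × 0.0839 = $245.84
Taxable wages = $2,930.15 − $245.84 = $2,684.31
City income tax: $2,684.31 × 0.0377 = $101.20
Federal income tax: $2,684.31 × 0.259 = $695.24
State disability insurance: $2,930.15 × 0.015 = $43.95
Social Security (OASDI): only $122,932.97 − $121,618.64 = $1,314.33 of this check is subject → $1,314.33 × 0.047 = $61.77
Total deductions = $245.84 + $101.20 + $695.24 + $43.95 + $61.77 = $1,148.00
Net pay = $2,930.15 − $1,148.00 = $1,782.15

$1,782.15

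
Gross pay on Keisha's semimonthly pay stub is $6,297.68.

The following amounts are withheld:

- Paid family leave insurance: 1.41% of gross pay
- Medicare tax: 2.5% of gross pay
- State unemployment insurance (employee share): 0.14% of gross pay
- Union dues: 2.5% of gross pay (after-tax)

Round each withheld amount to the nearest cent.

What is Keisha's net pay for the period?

$5,885.18

State unemployment insurance (employee share): $6,297.68 × 0.0014 = $8.82
Medicare tax: $6,297.68 × 0.025 = $157.44
Paid family leave insurance: $6,297.68 × 0.0141 = $88.80
Union dues: $6,297.68 × 0.025 = $157.44
Total deductions = $8.82 + $157.44 + $88.80 + $157.44 = $412.50
Net pay = $6,297.68 − $412.50 = $5,885.18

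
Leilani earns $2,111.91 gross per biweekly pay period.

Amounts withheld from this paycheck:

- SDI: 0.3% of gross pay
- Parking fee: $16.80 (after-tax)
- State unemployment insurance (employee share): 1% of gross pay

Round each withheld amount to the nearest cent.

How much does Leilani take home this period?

SDI: $2,111.91 × 0.003 = $6.34
State unemployment insurance (employee share): $2,111.91 × 0.01 = $21.12
Parking fee: $16.80
Total deductions = $6.34 + $21.12 + $16.80 = $44.26
Net pay = $2,111.91 − $44.26 = $2,067.65

$2,067.65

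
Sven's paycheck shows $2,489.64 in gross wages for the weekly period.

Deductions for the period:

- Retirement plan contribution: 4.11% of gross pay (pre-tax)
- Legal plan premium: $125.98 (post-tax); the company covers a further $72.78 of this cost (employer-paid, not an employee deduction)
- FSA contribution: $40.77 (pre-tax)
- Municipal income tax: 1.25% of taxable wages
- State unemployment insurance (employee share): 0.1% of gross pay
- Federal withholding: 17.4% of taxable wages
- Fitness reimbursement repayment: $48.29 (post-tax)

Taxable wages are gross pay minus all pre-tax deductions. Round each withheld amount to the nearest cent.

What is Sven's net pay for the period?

Retirement plan contribution: $2,489.64 × 0.0411 = $102.32
FSA contribution: $40.77
Pre-tax total = $102.32 + $40.77 = $143.09
Taxable wages = $2,489.64 − $143.09 = $2,346.55
Municipal income tax: $2,346.55 × 0.0125 = $29.33
Federal withholding: $2,346.55 × 0.174 = $408.30
State unemployment insurance (employee share): $2,489.64 × 0.001 = $2.49
Legal plan premium: $125.98
Fitness reimbursement repayment: $48.29
(Employer's $72.78 toward legal plan premium is not withheld from the employee.)
Total deductions = $102.32 + $40.77 + $29.33 + $408.30 + $2.49 + $125.98 + $48.29 = $757.48
Net pay = $2,489.64 − $757.48 = $1,732.16

$1,732.16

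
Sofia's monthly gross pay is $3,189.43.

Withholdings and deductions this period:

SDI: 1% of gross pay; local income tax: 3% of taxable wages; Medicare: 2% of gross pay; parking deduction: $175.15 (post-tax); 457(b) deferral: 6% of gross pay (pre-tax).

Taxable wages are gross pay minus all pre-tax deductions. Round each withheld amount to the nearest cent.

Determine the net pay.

457(b) deferral: $3,189.43 × 0.06 = $191.37
Taxable wages = $3,189.43 − $191.37 = $2,998.06
Local income tax: $2,998.06 × 0.03 = $89.94
Medicare: $3,189.43 × 0.02 = $63.79
SDI: $3,189.43 × 0.01 = $31.89
Parking deduction: $175.15
Total deductions = $191.37 + $89.94 + $63.79 + $31.89 + $175.15 = $552.14
Net pay = $3,189.43 − $552.14 = $2,637.29

$2,637.29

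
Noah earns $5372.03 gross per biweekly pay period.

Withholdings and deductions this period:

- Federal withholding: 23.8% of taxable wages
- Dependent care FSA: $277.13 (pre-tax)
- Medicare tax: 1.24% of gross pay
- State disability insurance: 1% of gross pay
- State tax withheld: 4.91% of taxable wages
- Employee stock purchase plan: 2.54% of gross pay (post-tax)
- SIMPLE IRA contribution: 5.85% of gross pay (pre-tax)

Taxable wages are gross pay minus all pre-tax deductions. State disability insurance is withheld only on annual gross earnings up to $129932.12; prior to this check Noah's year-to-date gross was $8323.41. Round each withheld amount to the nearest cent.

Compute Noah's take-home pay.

$3151.34

Dependent care FSA: $277.13
SIMPLE IRA contribution: $5372.03 × 0.0585 = $314.26
Pre-tax total = $277.13 + $314.26 = $591.39
Taxable wages = $5372.03 − $591.39 = $4780.64
Federal withholding: $4780.64 × 0.238 = $1137.79
State tax withheld: $4780.64 × 0.0491 = $234.73
State disability insurance: cap not yet reached, full $5372.03 is subject → $5372.03 × 0.01 = $53.72
Medicare tax: $5372.03 × 0.0124 = $66.61
Employee stock purchase plan: $5372.03 × 0.0254 = $136.45
Total deductions = $277.13 + $314.26 + $1137.79 + $234.73 + $53.72 + $66.61 + $136.45 = $2220.69
Net pay = $5372.03 − $2220.69 = $3151.34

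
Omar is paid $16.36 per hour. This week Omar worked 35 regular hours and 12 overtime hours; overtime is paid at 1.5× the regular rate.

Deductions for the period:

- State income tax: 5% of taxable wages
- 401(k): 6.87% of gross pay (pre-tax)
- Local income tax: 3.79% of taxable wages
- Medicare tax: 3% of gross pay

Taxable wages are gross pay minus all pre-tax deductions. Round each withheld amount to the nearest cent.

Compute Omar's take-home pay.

Regular pay: 35 × $16.36 = $572.60
Overtime pay: 12 × $16.36 × 1.5 = $294.48
Gross pay = $572.60 + $294.48 = $867.08
401(k): $867.08 × 0.0687 = $59.57
Taxable wages = $867.08 − $59.57 = $807.51
State income tax: $807.51 × 0.05 = $40.38
Local income tax: $807.51 × 0.0379 = $30.60
Medicare tax: $867.08 × 0.03 = $26.01
Total deductions = $59.57 + $40.38 + $30.60 + $26.01 = $156.56
Net pay = $867.08 − $156.56 = $710.52

$710.52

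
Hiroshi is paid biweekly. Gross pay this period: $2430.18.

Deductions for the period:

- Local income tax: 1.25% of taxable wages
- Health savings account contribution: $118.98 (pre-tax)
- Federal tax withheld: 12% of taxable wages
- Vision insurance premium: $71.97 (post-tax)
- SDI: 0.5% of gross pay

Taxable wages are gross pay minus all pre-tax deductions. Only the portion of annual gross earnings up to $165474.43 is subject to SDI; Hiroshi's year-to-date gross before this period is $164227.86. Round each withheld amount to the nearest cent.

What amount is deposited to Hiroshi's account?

$1926.77

Health savings account contribution: $118.98
Taxable wages = $2430.18 − $118.98 = $2311.20
Local income tax: $2311.20 × 0.0125 = $28.89
Federal tax withheld: $2311.20 × 0.12 = $277.34
SDI: only $165474.43 − $164227.86 = $1246.57 of this check is subject → $1246.57 × 0.005 = $6.23
Vision insurance premium: $71.97
Total deductions = $118.98 + $28.89 + $277.34 + $6.23 + $71.97 = $503.41
Net pay = $2430.18 − $503.41 = $1926.77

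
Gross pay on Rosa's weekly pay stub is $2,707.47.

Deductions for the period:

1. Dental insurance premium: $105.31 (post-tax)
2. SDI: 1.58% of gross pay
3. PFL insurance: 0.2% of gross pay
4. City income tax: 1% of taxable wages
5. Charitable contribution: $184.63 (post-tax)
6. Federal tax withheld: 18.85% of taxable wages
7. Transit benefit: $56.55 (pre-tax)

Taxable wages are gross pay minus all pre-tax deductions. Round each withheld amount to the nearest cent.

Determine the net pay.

Transit benefit: $56.55
Taxable wages = $2,707.47 − $56.55 = $2,650.92
Federal tax withheld: $2,650.92 × 0.1885 = $499.70
City income tax: $2,650.92 × 0.01 = $26.51
PFL insurance: $2,707.47 × 0.002 = $5.41
SDI: $2,707.47 × 0.0158 = $42.78
Dental insurance premium: $105.31
Charitable contribution: $184.63
Total deductions = $56.55 + $499.70 + $26.51 + $5.41 + $42.78 + $105.31 + $184.63 = $920.89
Net pay = $2,707.47 − $920.89 = $1,786.58

$1,786.58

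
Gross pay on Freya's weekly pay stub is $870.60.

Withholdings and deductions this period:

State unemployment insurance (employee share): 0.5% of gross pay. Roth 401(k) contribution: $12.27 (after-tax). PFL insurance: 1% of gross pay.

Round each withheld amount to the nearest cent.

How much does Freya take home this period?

PFL insurance: $870.60 × 0.01 = $8.71
State unemployment insurance (employee share): $870.60 × 0.005 = $4.35
Roth 401(k) contribution: $12.27
Total deductions = $8.71 + $4.35 + $12.27 = $25.33
Net pay = $870.60 − $25.33 = $845.27

$845.27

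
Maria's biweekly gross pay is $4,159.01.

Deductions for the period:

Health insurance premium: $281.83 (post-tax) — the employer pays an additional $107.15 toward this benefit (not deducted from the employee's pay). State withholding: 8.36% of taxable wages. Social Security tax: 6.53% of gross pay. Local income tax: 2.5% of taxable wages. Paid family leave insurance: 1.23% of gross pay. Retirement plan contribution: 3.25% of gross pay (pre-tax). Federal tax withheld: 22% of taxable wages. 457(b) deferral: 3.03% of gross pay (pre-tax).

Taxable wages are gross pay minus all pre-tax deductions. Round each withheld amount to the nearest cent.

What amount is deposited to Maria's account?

Retirement plan contribution: $4,159.01 × 0.0325 = $135.17
457(b) deferral: $4,159.01 × 0.0303 = $126.02
Pre-tax total = $135.17 + $126.02 = $261.19
Taxable wages = $4,159.01 − $261.19 = $3,897.82
Federal tax withheld: $3,897.82 × 0.22 = $857.52
State withholding: $3,897.82 × 0.0836 = $325.86
Local income tax: $3,897.82 × 0.025 = $97.45
Paid family leave insurance: $4,159.01 × 0.0123 = $51.16
Social Security tax: $4,159.01 × 0.0653 = $271.58
Health insurance premium: $281.83
(Employer's $107.15 toward health insurance premium is not withheld from the employee.)
Total deductions = $135.17 + $126.02 + $857.52 + $325.86 + $97.45 + $51.16 + $271.58 + $281.83 = $2,146.59
Net pay = $4,159.01 − $2,146.59 = $2,012.42

$2,012.42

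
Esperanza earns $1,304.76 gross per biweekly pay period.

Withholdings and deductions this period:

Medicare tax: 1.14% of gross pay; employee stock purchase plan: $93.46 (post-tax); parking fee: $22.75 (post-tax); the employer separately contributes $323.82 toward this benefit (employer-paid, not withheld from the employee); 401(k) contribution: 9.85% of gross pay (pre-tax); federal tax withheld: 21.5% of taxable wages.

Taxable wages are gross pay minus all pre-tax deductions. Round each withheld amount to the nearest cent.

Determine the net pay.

$792.27

401(k) contribution: $1,304.76 × 0.0985 = $128.52
Taxable wages = $1,304.76 − $128.52 = $1,176.24
Federal tax withheld: $1,176.24 × 0.215 = $252.89
Medicare tax: $1,304.76 × 0.0114 = $14.87
Parking fee: $22.75
Employee stock purchase plan: $93.46
(Employer's $323.82 toward parking fee is not withheld from the employee.)
Total deductions = $128.52 + $252.89 + $14.87 + $22.75 + $93.46 = $512.49
Net pay = $1,304.76 − $512.49 = $792.27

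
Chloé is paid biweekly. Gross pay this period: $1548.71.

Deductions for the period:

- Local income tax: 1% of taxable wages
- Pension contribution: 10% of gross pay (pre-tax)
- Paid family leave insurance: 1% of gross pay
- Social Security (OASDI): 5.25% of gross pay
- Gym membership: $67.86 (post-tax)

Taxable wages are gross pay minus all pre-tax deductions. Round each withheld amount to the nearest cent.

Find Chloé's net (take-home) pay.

Pension contribution: $1548.71 × 0.1 = $154.87
Taxable wages = $1548.71 − $154.87 = $1393.84
Local income tax: $1393.84 × 0.01 = $13.94
Social Security (OASDI): $1548.71 × 0.0525 = $81.31
Paid family leave insurance: $1548.71 × 0.01 = $15.49
Gym membership: $67.86
Total deductions = $154.87 + $13.94 + $81.31 + $15.49 + $67.86 = $333.47
Net pay = $1548.71 − $333.47 = $1215.24

$1215.24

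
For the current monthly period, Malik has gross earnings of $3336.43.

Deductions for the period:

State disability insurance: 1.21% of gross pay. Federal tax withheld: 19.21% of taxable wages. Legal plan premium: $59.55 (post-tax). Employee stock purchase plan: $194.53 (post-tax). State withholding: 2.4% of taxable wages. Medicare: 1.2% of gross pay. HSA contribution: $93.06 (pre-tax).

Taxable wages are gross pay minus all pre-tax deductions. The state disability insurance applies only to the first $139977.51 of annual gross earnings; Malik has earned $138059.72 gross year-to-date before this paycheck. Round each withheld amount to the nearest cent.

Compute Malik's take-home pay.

$2225.15

HSA contribution: $93.06
Taxable wages = $3336.43 − $93.06 = $3243.37
Federal tax withheld: $3243.37 × 0.1921 = $623.05
State withholding: $3243.37 × 0.024 = $77.84
State disability insurance: only $139977.51 − $138059.72 = $1917.79 of this check is subject → $1917.79 × 0.0121 = $23.21
Medicare: $3336.43 × 0.012 = $40.04
Legal plan premium: $59.55
Employee stock purchase plan: $194.53
Total deductions = $93.06 + $623.05 + $77.84 + $23.21 + $40.04 + $59.55 + $194.53 = $1111.28
Net pay = $3336.43 − $1111.28 = $2225.15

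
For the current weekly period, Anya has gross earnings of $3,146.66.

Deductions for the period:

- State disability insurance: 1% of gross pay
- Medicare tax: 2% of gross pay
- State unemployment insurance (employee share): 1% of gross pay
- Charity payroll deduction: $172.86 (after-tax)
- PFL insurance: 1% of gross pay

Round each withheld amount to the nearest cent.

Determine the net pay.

$2,816.46

State disability insurance: $3,146.66 × 0.01 = $31.47
Medicare tax: $3,146.66 × 0.02 = $62.93
PFL insurance: $3,146.66 × 0.01 = $31.47
State unemployment insurance (employee share): $3,146.66 × 0.01 = $31.47
Charity payroll deduction: $172.86
Total deductions = $31.47 + $62.93 + $31.47 + $31.47 + $172.86 = $330.20
Net pay = $3,146.66 − $330.20 = $2,816.46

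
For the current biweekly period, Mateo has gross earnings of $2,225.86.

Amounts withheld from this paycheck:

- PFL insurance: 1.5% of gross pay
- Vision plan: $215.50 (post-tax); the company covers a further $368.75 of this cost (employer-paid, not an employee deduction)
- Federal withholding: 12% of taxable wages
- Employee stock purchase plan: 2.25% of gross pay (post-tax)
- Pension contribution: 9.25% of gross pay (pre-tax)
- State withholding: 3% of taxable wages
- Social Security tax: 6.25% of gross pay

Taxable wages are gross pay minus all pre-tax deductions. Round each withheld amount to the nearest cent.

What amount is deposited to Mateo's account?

$1,278.88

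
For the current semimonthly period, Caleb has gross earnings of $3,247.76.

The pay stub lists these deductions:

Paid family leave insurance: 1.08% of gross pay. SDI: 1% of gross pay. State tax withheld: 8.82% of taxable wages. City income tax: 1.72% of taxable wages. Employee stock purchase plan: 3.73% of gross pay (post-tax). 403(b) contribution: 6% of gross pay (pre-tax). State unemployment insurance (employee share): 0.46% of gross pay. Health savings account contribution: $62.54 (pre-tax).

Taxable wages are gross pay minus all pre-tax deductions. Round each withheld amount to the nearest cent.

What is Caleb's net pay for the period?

Health savings account contribution: $62.54
403(b) contribution: $3,247.76 × 0.06 = $194.87
Pre-tax total = $62.54 + $194.87 = $257.41
Taxable wages = $3,247.76 − $257.41 = $2,990.35
City income tax: $2,990.35 × 0.0172 = $51.43
State tax withheld: $2,990.35 × 0.0882 = $263.75
Paid family leave insurance: $3,247.76 × 0.0108 = $35.08
SDI: $3,247.76 × 0.01 = $32.48
State unemployment insurance (employee share): $3,247.76 × 0.0046 = $14.94
Employee stock purchase plan: $3,247.76 × 0.0373 = $121.14
Total deductions = $62.54 + $194.87 + $51.43 + $263.75 + $35.08 + $32.48 + $14.94 + $121.14 = $776.23
Net pay = $3,247.76 − $776.23 = $2,471.53

$2,471.53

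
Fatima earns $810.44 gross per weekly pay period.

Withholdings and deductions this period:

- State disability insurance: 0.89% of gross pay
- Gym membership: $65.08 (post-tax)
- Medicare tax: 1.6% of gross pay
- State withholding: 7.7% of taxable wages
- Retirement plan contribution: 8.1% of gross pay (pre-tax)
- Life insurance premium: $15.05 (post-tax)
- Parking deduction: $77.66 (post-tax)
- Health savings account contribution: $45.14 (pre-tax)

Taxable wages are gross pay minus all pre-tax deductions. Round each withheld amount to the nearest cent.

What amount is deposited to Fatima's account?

$467.81

Retirement plan contribution: $810.44 × 0.081 = $65.65
Health savings account contribution: $45.14
Pre-tax total = $65.65 + $45.14 = $110.79
Taxable wages = $810.44 − $110.79 = $699.65
State withholding: $699.65 × 0.077 = $53.87
Medicare tax: $810.44 × 0.016 = $12.97
State disability insurance: $810.44 × 0.0089 = $7.21
Gym membership: $65.08
Parking deduction: $77.66
Life insurance premium: $15.05
Total deductions = $65.65 + $45.14 + $53.87 + $12.97 + $7.21 + $65.08 + $77.66 + $15.05 = $342.63
Net pay = $810.44 − $342.63 = $467.81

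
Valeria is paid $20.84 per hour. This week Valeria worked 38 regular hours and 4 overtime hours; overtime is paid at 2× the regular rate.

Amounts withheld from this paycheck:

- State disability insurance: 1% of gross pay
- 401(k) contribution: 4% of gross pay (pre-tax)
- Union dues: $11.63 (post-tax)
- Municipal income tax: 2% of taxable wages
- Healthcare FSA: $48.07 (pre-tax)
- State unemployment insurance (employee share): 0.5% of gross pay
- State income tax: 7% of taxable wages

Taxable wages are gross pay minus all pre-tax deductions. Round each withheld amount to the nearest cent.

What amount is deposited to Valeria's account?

Regular pay: 38 × $20.84 = $791.92
Overtime pay: 4 × $20.84 × 2 = $166.72
Gross pay = $791.92 + $166.72 = $958.64
Healthcare FSA: $48.07
401(k) contribution: $958.64 × 0.04 = $38.35
Pre-tax total = $48.07 + $38.35 = $86.42
Taxable wages = $958.64 − $86.42 = $872.22
State income tax: $872.22 × 0.07 = $61.06
Municipal income tax: $872.22 × 0.02 = $17.44
State disability insurance: $958.64 × 0.01 = $9.59
State unemployment insurance (employee share): $958.64 × 0.005 = $4.79
Union dues: $11.63
Total deductions = $48.07 + $38.35 + $61.06 + $17.44 + $9.59 + $4.79 + $11.63 = $190.93
Net pay = $958.64 − $190.93 = $767.71

$767.71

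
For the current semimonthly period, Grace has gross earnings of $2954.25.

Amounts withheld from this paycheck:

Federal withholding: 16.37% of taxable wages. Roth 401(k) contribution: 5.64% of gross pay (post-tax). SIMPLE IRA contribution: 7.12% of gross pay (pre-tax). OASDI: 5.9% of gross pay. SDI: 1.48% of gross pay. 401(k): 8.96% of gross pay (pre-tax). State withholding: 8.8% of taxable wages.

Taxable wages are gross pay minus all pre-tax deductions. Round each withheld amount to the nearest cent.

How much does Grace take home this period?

401(k): $2954.25 × 0.0896 = $264.70
SIMPLE IRA contribution: $2954.25 × 0.0712 = $210.34
Pre-tax total = $264.70 + $210.34 = $475.04
Taxable wages = $2954.25 − $475.04 = $2479.21
Federal withholding: $2479.21 × 0.1637 = $405.85
State withholding: $2479.21 × 0.088 = $218.17
OASDI: $2954.25 × 0.059 = $174.30
SDI: $2954.25 × 0.0148 = $43.72
Roth 401(k) contribution: $2954.25 × 0.0564 = $166.62
Total deductions = $264.70 + $210.34 + $405.85 + $218.17 + $174.30 + $43.72 + $166.62 = $1483.70
Net pay = $2954.25 − $1483.70 = $1470.55

$1470.55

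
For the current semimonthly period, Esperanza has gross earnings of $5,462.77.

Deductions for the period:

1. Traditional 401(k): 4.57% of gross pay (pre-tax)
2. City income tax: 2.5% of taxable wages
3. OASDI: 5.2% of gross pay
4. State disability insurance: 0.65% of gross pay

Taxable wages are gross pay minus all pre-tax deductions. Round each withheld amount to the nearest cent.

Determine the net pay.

Traditional 401(k): $5,462.77 × 0.0457 = $249.65
Taxable wages = $5,462.77 − $249.65 = $5,213.12
City income tax: $5,213.12 × 0.025 = $130.33
OASDI: $5,462.77 × 0.052 = $284.06
State disability insurance: $5,462.77 × 0.0065 = $35.51
Total deductions = $249.65 + $130.33 + $284.06 + $35.51 = $699.55
Net pay = $5,462.77 − $699.55 = $4,763.22

$4,763.22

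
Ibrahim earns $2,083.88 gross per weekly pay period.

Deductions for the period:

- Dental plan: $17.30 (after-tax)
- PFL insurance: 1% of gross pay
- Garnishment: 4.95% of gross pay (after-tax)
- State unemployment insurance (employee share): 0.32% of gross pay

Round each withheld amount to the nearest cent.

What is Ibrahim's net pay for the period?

$1,935.92

State unemployment insurance (employee share): $2,083.88 × 0.0032 = $6.67
PFL insurance: $2,083.88 × 0.01 = $20.84
Garnishment: $2,083.88 × 0.0495 = $103.15
Dental plan: $17.30
Total deductions = $6.67 + $20.84 + $103.15 + $17.30 = $147.96
Net pay = $2,083.88 − $147.96 = $1,935.92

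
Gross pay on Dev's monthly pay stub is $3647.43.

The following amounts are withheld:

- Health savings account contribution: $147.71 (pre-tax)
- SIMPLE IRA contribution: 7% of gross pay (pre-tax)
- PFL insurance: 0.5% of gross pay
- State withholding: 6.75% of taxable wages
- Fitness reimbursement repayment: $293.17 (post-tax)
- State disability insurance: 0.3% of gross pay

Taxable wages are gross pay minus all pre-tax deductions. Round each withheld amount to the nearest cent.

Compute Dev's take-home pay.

$2703.05

Health savings account contribution: $147.71
SIMPLE IRA contribution: $3647.43 × 0.07 = $255.32
Pre-tax total = $147.71 + $255.32 = $403.03
Taxable wages = $3647.43 − $403.03 = $3244.40
State withholding: $3244.40 × 0.0675 = $219.00
State disability insurance: $3647.43 × 0.003 = $10.94
PFL insurance: $3647.43 × 0.005 = $18.24
Fitness reimbursement repayment: $293.17
Total deductions = $147.71 + $255.32 + $219.00 + $10.94 + $18.24 + $293.17 = $944.38
Net pay = $3647.43 − $944.38 = $2703.05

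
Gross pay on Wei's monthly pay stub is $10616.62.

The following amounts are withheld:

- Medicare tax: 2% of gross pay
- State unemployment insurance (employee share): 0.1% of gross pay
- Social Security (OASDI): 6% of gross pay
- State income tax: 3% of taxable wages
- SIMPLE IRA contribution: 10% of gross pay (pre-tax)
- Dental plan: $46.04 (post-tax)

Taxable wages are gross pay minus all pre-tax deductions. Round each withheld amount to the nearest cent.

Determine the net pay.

SIMPLE IRA contribution: $10616.62 × 0.1 = $1061.66
Taxable wages = $10616.62 − $1061.66 = $9554.96
State income tax: $9554.96 × 0.03 = $286.65
Social Security (OASDI): $10616.62 × 0.06 = $637.00
State unemployment insurance (employee share): $10616.62 × 0.001 = $10.62
Medicare tax: $10616.62 × 0.02 = $212.33
Dental plan: $46.04
Total deductions = $1061.66 + $286.65 + $637.00 + $10.62 + $212.33 + $46.04 = $2254.30
Net pay = $10616.62 − $2254.30 = $8362.32

$8362.32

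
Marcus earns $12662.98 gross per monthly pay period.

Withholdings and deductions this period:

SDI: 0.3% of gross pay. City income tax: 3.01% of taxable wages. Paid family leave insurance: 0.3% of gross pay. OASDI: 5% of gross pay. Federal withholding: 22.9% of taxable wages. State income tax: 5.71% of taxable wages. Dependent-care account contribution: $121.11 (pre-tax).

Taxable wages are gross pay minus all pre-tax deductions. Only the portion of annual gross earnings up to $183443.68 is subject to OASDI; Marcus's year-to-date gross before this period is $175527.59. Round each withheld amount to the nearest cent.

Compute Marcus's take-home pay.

Dependent-care account contribution: $121.11
Taxable wages = $12662.98 − $121.11 = $12541.87
Federal withholding: $12541.87 × 0.229 = $2872.09
City income tax: $12541.87 × 0.0301 = $377.51
State income tax: $12541.87 × 0.0571 = $716.14
SDI: $12662.98 × 0.003 = $37.99
OASDI: only $183443.68 − $175527.59 = $7916.09 of this check is subject → $7916.09 × 0.05 = $395.80
Paid family leave insurance: $12662.98 × 0.003 = $37.99
Total deductions = $121.11 + $2872.09 + $377.51 + $716.14 + $37.99 + $395.80 + $37.99 = $4558.63
Net pay = $12662.98 − $4558.63 = $8104.35

$8104.35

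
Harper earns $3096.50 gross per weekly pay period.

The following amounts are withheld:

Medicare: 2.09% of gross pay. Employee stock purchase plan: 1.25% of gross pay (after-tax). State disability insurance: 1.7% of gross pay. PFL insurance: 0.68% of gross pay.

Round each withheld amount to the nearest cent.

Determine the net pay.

$2919.37

State disability insurance: $3096.50 × 0.017 = $52.64
PFL insurance: $3096.50 × 0.0068 = $21.06
Medicare: $3096.50 × 0.0209 = $64.72
Employee stock purchase plan: $3096.50 × 0.0125 = $38.71
Total deductions = $52.64 + $21.06 + $64.72 + $38.71 = $177.13
Net pay = $3096.50 − $177.13 = $2919.37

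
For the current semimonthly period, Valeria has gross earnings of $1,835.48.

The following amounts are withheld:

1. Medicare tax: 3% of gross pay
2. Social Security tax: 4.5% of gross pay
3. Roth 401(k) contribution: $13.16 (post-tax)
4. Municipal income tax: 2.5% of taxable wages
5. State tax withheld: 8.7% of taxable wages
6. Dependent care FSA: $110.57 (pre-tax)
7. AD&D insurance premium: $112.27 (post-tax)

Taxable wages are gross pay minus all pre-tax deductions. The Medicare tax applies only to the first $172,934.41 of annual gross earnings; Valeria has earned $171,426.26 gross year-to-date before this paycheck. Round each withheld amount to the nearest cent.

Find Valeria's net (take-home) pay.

Dependent care FSA: $110.57
Taxable wages = $1,835.48 − $110.57 = $1,724.91
State tax withheld: $1,724.91 × 0.087 = $150.07
Municipal income tax: $1,724.91 × 0.025 = $43.12
Medicare tax: only $172,934.41 − $171,426.26 = $1,508.15 of this check is subject → $1,508.15 × 0.03 = $45.24
Social Security tax: $1,835.48 × 0.045 = $82.60
Roth 401(k) contribution: $13.16
AD&D insurance premium: $112.27
Total deductions = $110.57 + $150.07 + $43.12 + $45.24 + $82.60 + $13.16 + $112.27 = $557.03
Net pay = $1,835.48 − $557.03 = $1,278.45

$1,278.45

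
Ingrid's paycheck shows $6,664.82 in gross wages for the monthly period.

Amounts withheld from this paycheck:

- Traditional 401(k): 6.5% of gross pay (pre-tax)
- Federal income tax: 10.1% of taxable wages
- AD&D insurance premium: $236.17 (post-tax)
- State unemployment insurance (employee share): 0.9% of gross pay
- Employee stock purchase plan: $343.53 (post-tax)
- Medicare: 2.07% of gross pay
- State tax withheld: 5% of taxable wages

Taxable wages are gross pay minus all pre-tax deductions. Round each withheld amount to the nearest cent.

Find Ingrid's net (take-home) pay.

Traditional 401(k): $6,664.82 × 0.065 = $433.21
Taxable wages = $6,664.82 − $433.21 = $6,231.61
State tax withheld: $6,231.61 × 0.05 = $311.58
Federal income tax: $6,231.61 × 0.101 = $629.39
Medicare: $6,664.82 × 0.0207 = $137.96
State unemployment insurance (employee share): $6,664.82 × 0.009 = $59.98
AD&D insurance premium: $236.17
Employee stock purchase plan: $343.53
Total deductions = $433.21 + $311.58 + $629.39 + $137.96 + $59.98 + $236.17 + $343.53 = $2,151.82
Net pay = $6,664.82 − $2,151.82 = $4,513.00

$4,513.00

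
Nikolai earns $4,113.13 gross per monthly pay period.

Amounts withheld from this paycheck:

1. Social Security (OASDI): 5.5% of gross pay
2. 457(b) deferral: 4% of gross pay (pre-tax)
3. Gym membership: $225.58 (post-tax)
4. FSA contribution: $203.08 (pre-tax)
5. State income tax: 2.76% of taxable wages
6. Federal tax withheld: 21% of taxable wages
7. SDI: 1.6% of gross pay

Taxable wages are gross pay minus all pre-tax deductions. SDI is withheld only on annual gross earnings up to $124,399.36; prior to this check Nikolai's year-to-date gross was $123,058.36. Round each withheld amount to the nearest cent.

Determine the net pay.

$2,382.32

457(b) deferral: $4,113.13 × 0.04 = $164.53
FSA contribution: $203.08
Pre-tax total = $164.53 + $203.08 = $367.61
Taxable wages = $4,113.13 − $367.61 = $3,745.52
Federal tax withheld: $3,745.52 × 0.21 = $786.56
State income tax: $3,745.52 × 0.0276 = $103.38
Social Security (OASDI): $4,113.13 × 0.055 = $226.22
SDI: only $124,399.36 − $123,058.36 = $1,341.00 of this check is subject → $1,341.00 × 0.016 = $21.46
Gym membership: $225.58
Total deductions = $164.53 + $203.08 + $786.56 + $103.38 + $226.22 + $21.46 + $225.58 = $1,730.81
Net pay = $4,113.13 − $1,730.81 = $2,382.32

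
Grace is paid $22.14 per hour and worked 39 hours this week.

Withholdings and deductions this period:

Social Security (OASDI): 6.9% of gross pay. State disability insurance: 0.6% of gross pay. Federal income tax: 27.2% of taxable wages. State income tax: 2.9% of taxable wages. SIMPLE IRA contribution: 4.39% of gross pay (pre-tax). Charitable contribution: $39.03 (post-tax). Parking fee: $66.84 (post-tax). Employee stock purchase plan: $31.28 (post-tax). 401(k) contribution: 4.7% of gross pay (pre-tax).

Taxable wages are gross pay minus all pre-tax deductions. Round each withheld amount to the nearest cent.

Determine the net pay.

$346.79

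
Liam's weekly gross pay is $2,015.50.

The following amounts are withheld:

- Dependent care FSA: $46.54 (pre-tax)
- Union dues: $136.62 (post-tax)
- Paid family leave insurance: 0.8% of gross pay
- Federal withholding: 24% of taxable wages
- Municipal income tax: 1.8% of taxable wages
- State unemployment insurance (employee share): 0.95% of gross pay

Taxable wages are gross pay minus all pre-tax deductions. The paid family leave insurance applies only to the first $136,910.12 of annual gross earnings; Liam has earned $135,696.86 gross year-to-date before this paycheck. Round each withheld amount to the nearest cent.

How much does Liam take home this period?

$1,295.49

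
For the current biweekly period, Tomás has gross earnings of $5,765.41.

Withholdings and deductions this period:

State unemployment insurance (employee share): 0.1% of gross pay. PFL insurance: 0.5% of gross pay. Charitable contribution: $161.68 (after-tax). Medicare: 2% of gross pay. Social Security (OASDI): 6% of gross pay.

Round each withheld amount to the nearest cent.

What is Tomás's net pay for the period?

$5,107.90

Medicare: $5,765.41 × 0.02 = $115.31
PFL insurance: $5,765.41 × 0.005 = $28.83
Social Security (OASDI): $5,765.41 × 0.06 = $345.92
State unemployment insurance (employee share): $5,765.41 × 0.001 = $5.77
Charitable contribution: $161.68
Total deductions = $115.31 + $28.83 + $345.92 + $5.77 + $161.68 = $657.51
Net pay = $5,765.41 − $657.51 = $5,107.90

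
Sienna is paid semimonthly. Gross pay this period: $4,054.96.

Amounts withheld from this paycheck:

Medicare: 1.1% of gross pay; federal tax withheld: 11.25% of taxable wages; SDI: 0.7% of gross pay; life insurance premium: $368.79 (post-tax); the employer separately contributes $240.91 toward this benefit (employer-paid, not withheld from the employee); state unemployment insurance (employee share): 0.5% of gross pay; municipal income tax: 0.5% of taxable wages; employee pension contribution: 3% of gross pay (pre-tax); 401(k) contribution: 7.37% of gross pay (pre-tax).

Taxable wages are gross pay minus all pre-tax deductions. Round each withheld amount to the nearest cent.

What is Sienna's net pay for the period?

$2,745.37

401(k) contribution: $4,054.96 × 0.0737 = $298.85
Employee pension contribution: $4,054.96 × 0.03 = $121.65
Pre-tax total = $298.85 + $121.65 = $420.50
Taxable wages = $4,054.96 − $420.50 = $3,634.46
Federal tax withheld: $3,634.46 × 0.1125 = $408.88
Municipal income tax: $3,634.46 × 0.005 = $18.17
State unemployment insurance (employee share): $4,054.96 × 0.005 = $20.27
SDI: $4,054.96 × 0.007 = $28.38
Medicare: $4,054.96 × 0.011 = $44.60
Life insurance premium: $368.79
(Employer's $240.91 toward life insurance premium is not withheld from the employee.)
Total deductions = $298.85 + $121.65 + $408.88 + $18.17 + $20.27 + $28.38 + $44.60 + $368.79 = $1,309.59
Net pay = $4,054.96 − $1,309.59 = $2,745.37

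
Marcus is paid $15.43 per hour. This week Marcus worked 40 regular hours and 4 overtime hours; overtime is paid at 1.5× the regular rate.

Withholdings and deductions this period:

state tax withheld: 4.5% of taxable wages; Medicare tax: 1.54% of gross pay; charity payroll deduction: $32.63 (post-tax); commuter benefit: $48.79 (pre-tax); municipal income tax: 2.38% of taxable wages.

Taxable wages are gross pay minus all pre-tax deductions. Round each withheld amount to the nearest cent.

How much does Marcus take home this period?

Regular pay: 40 × $15.43 = $617.20
Overtime pay: 4 × $15.43 × 1.5 = $92.58
Gross pay = $617.20 + $92.58 = $709.78
Commuter benefit: $48.79
Taxable wages = $709.78 − $48.79 = $660.99
Municipal income tax: $660.99 × 0.0238 = $15.73
State tax withheld: $660.99 × 0.045 = $29.74
Medicare tax: $709.78 × 0.0154 = $10.93
Charity payroll deduction: $32.63
Total deductions = $48.79 + $15.73 + $29.74 + $10.93 + $32.63 = $137.82
Net pay = $709.78 − $137.82 = $571.96

$571.96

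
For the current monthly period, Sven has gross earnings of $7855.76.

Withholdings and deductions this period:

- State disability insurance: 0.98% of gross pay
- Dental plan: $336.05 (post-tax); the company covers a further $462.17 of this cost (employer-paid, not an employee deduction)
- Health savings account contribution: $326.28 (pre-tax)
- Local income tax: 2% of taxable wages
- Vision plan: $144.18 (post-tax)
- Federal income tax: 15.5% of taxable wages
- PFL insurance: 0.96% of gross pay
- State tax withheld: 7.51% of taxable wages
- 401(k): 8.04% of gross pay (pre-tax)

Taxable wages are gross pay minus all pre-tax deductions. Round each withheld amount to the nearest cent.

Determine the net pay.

Health savings account contribution: $326.28
401(k): $7855.76 × 0.0804 = $631.60
Pre-tax total = $326.28 + $631.60 = $957.88
Taxable wages = $7855.76 − $957.88 = $6897.88
Federal income tax: $6897.88 × 0.155 = $1069.17
Local income tax: $6897.88 × 0.02 = $137.96
State tax withheld: $6897.88 × 0.0751 = $518.03
PFL insurance: $7855.76 × 0.0096 = $75.42
State disability insurance: $7855.76 × 0.0098 = $76.99
Dental plan: $336.05
Vision plan: $144.18
(Employer's $462.17 toward dental plan is not withheld from the employee.)
Total deductions = $326.28 + $631.60 + $1069.17 + $137.96 + $518.03 + $75.42 + $76.99 + $336.05 + $144.18 = $3315.68
Net pay = $7855.76 − $3315.68 = $4540.08

$4540.08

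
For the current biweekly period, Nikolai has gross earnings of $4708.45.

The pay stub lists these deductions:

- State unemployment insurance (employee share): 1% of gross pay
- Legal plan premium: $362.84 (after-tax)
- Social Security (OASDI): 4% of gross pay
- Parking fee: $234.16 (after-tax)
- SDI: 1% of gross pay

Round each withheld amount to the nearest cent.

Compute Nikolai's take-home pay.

$3828.95

SDI: $4708.45 × 0.01 = $47.08
Social Security (OASDI): $4708.45 × 0.04 = $188.34
State unemployment insurance (employee share): $4708.45 × 0.01 = $47.08
Parking fee: $234.16
Legal plan premium: $362.84
Total deductions = $47.08 + $188.34 + $47.08 + $234.16 + $362.84 = $879.50
Net pay = $4708.45 − $879.50 = $3828.95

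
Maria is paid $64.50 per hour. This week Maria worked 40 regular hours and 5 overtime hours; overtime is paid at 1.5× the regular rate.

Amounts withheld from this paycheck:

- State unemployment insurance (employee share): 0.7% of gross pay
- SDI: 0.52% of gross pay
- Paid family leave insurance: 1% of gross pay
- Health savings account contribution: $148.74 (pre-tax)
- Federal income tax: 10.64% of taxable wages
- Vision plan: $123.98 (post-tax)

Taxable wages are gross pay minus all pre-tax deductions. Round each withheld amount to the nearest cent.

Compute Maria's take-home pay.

Regular pay: 40 × $64.50 = $2,580.00
Overtime pay: 5 × $64.50 × 1.5 = $483.75
Gross pay = $2,580.00 + $483.75 = $3,063.75
Health savings account contribution: $148.74
Taxable wages = $3,063.75 − $148.74 = $2,915.01
Federal income tax: $2,915.01 × 0.1064 = $310.16
State unemployment insurance (employee share): $3,063.75 × 0.007 = $21.45
Paid family leave insurance: $3,063.75 × 0.01 = $30.64
SDI: $3,063.75 × 0.0052 = $15.93
Vision plan: $123.98
Total deductions = $148.74 + $310.16 + $21.45 + $30.64 + $15.93 + $123.98 = $650.90
Net pay = $3,063.75 − $650.90 = $2,412.85

$2,412.85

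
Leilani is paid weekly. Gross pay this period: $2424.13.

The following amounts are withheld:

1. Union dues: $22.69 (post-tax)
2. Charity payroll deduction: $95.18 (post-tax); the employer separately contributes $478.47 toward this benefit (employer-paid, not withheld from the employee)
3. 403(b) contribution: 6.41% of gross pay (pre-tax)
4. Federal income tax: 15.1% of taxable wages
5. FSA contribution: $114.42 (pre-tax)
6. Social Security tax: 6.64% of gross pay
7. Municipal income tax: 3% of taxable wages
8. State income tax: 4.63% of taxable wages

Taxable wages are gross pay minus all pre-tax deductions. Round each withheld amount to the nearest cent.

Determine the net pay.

$1385.81

403(b) contribution: $2424.13 × 0.0641 = $155.39
FSA contribution: $114.42
Pre-tax total = $155.39 + $114.42 = $269.81
Taxable wages = $2424.13 − $269.81 = $2154.32
Municipal income tax: $2154.32 × 0.03 = $64.63
Federal income tax: $2154.32 × 0.151 = $325.30
State income tax: $2154.32 × 0.0463 = $99.75
Social Security tax: $2424.13 × 0.0664 = $160.96
Union dues: $22.69
Charity payroll deduction: $95.18
(Employer's $478.47 toward charity payroll deduction is not withheld from the employee.)
Total deductions = $155.39 + $114.42 + $64.63 + $325.30 + $99.75 + $160.96 + $22.69 + $95.18 = $1038.32
Net pay = $2424.13 − $1038.32 = $1385.81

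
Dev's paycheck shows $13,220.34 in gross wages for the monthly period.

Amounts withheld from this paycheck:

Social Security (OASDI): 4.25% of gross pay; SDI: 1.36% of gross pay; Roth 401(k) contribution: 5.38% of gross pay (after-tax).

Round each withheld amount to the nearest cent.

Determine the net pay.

$11,767.43

SDI: $13,220.34 × 0.0136 = $179.80
Social Security (OASDI): $13,220.34 × 0.0425 = $561.86
Roth 401(k) contribution: $13,220.34 × 0.0538 = $711.25
Total deductions = $179.80 + $561.86 + $711.25 = $1,452.91
Net pay = $13,220.34 − $1,452.91 = $11,767.43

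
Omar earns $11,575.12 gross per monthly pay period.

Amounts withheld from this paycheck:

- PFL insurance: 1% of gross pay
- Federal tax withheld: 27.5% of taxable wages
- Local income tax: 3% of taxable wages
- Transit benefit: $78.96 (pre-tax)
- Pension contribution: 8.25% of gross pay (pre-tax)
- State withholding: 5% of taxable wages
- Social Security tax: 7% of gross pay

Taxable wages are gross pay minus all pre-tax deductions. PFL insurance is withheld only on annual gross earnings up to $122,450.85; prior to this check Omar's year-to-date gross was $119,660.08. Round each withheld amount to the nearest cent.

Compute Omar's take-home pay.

Transit benefit: $78.96
Pension contribution: $11,575.12 × 0.0825 = $954.95
Pre-tax total = $78.96 + $954.95 = $1,033.91
Taxable wages = $11,575.12 − $1,033.91 = $10,541.21
Local income tax: $10,541.21 × 0.03 = $316.24
State withholding: $10,541.21 × 0.05 = $527.06
Federal tax withheld: $10,541.21 × 0.275 = $2,898.83
Social Security tax: $11,575.12 × 0.07 = $810.26
PFL insurance: only $122,450.85 − $119,660.08 = $2,790.77 of this check is subject → $2,790.77 × 0.01 = $27.91
Total deductions = $78.96 + $954.95 + $316.24 + $527.06 + $2,898.83 + $810.26 + $27.91 = $5,614.21
Net pay = $11,575.12 − $5,614.21 = $5,960.91

$5,960.91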